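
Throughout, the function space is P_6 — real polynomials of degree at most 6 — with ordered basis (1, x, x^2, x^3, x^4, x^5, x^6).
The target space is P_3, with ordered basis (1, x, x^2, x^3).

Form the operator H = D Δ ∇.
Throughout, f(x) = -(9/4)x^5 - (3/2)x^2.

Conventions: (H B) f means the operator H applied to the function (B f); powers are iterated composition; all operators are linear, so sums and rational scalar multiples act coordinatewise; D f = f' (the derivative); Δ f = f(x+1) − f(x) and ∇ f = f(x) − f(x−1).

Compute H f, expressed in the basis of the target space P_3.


g(x) = -135x^2 - 45/2

∇ f = -(45/4)x^4 + (45/2)x^3 - (45/2)x^2 + (33/4)x - 3/4
Δ ∇ f = -45x^3 - (45/2)x - 3
D Δ ∇ f = -135x^2 - 45/2


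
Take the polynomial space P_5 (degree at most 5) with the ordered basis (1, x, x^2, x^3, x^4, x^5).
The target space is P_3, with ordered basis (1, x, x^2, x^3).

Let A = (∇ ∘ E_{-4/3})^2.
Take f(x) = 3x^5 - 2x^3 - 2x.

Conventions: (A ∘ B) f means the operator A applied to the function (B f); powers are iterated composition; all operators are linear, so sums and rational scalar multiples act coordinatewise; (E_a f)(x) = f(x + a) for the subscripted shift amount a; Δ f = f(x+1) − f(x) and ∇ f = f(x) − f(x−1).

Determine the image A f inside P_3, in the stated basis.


E_{-4/3} f = 3x^5 - 20x^4 + (154/3)x^3 - (568/9)x^2 + (938/27)x - 424/81
∇ E_{-4/3} f = 15x^4 - 110x^3 + 304x^2 - (3377/9)x + 4649/27
E_{-4/3} (∇ ∘ E_{-4/3}) f = 15x^4 - 190x^3 + 904x^2 - (17233/9)x + 41069/27
∇ E_{-4/3} (∇ ∘ E_{-4/3}) f = 60x^3 - 660x^2 + 2438x - 27214/9

the result is g(x) = 60x^3 - 660x^2 + 2438x - 27214/9


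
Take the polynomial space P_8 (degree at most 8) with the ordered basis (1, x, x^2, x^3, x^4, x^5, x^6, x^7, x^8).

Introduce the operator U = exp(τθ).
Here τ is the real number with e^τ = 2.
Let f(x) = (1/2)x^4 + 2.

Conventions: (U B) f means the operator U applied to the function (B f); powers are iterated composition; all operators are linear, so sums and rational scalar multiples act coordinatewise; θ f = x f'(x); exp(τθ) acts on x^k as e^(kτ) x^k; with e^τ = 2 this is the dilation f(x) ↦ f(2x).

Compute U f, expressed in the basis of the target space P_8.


exp(τθ) x^k = e^(kτ) x^k; with e^τ = 2 this sends x^k to 2^k x^k
x^4 ↦ 16 x^4
applying this coordinatewise to f: exp(τθ) f = 8x^4 + 2

the result is g(x) = 8x^4 + 2


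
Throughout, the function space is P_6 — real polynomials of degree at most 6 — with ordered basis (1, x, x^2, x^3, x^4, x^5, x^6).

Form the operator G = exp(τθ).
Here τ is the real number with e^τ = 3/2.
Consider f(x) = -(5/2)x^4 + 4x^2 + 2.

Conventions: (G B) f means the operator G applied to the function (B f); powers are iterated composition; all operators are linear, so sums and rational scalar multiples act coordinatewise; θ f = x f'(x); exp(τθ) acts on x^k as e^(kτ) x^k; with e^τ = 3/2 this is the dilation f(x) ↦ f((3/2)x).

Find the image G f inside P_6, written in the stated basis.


the result is g(x) = -(405/32)x^4 + 9x^2 + 2

exp(τθ) x^k = e^(kτ) x^k; with e^τ = 3/2 this sends x^k to (3/2)^k x^k
x^2 ↦ 9/4 x^2
x^4 ↦ 81/16 x^4
applying this coordinatewise to f: exp(τθ) f = -(405/32)x^4 + 9x^2 + 2


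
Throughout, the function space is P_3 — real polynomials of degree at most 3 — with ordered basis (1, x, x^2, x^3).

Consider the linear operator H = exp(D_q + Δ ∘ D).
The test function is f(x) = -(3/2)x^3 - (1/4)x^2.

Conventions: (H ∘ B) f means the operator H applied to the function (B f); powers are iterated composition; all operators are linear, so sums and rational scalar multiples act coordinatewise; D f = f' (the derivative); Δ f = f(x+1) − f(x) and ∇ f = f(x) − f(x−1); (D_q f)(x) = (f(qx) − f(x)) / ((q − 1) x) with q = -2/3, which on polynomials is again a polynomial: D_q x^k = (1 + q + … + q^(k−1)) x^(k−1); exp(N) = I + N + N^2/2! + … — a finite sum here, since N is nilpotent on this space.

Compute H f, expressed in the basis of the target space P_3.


order-1 term: -(7/6)x^2 - (109/12)x - 5
order-2 term: -(7/36)x - 137/24
order-3 term: -7/108
the series for exp(D_q + Δ ∘ D) f terminates at order 3
exp(D_q + Δ ∘ D) f = -(3/2)x^3 - (17/12)x^2 - (167/18)x - 2327/216

the result is g(x) = -(3/2)x^3 - (17/12)x^2 - (167/18)x - 2327/216


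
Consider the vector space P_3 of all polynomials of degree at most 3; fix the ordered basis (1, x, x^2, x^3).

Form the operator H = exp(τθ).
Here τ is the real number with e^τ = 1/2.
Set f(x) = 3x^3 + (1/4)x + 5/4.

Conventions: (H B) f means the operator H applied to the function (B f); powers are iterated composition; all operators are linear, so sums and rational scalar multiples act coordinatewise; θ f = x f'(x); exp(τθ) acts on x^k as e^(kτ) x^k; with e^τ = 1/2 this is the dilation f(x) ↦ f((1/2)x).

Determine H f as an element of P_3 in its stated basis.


exp(τθ) x^k = e^(kτ) x^k; with e^τ = 1/2 this sends x^k to (1/2)^k x^k
x ↦ 1/2 x
x^3 ↦ 1/8 x^3
applying this coordinatewise to f: exp(τθ) f = (3/8)x^3 + (1/8)x + 5/4

the result is g(x) = (3/8)x^3 + (1/8)x + 5/4


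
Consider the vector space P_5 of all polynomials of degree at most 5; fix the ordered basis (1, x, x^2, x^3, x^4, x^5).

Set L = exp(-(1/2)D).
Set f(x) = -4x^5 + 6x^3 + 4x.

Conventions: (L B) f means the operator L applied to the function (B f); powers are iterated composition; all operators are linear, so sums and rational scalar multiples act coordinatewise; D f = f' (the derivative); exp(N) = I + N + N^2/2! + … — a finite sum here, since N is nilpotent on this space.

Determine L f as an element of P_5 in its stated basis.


order-1 term: 10x^4 - 9x^2 - 2
order-2 term: -10x^3 + (9/2)x
order-3 term: 5x^2 - 3/4
order-4 term: -(5/4)x
order-5 term: 1/8
the series for exp(-(1/2)D) f terminates at order 5
exp(-(1/2)D) f = -4x^5 + 10x^4 - 4x^3 - 4x^2 + (29/4)x - 21/8

the result is g(x) = -4x^5 + 10x^4 - 4x^3 - 4x^2 + (29/4)x - 21/8


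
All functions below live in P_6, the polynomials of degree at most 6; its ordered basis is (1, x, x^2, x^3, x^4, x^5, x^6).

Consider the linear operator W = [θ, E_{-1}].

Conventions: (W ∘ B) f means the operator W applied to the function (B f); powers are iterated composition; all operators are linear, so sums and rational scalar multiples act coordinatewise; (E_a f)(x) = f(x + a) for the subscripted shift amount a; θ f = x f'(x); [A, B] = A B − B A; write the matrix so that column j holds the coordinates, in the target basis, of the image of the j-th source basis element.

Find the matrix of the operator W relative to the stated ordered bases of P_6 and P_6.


the matrix is [[0, 1, -2, 3, -4, 5, -6]; [0, 0, 2, -6, 12, -20, 30]; [0, 0, 0, 3, -12, 30, -60]; [0, 0, 0, 0, 4, -20, 60]; [0, 0, 0, 0, 0, 5, -30]; [0, 0, 0, 0, 0, 0, 6]; [0, 0, 0, 0, 0, 0, 0]] (rows listed top to bottom)

image of 1: 0
image of x: 1
image of x^2: 2x - 2
image of x^3: 3x^2 - 6x + 3
image of x^4: 4x^3 - 12x^2 + 12x - 4
image of x^5: 5x^4 - 20x^3 + 30x^2 - 20x + 5
image of x^6: 6x^5 - 30x^4 + 60x^3 - 60x^2 + 30x - 6
each image's coordinates form column j of the matrix


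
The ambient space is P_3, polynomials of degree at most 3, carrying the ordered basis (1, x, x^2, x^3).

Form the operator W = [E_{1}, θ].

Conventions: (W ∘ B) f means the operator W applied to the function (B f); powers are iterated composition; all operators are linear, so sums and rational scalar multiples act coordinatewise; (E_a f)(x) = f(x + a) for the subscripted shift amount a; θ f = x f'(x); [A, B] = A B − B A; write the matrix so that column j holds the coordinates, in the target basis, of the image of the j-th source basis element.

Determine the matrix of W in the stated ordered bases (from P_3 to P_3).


the matrix is [[0, 1, 2, 3]; [0, 0, 2, 6]; [0, 0, 0, 3]; [0, 0, 0, 0]] (rows listed top to bottom)

image of 1: 0
image of x: 1
image of x^2: 2x + 2
image of x^3: 3x^2 + 6x + 3
each image's coordinates form column j of the matrix


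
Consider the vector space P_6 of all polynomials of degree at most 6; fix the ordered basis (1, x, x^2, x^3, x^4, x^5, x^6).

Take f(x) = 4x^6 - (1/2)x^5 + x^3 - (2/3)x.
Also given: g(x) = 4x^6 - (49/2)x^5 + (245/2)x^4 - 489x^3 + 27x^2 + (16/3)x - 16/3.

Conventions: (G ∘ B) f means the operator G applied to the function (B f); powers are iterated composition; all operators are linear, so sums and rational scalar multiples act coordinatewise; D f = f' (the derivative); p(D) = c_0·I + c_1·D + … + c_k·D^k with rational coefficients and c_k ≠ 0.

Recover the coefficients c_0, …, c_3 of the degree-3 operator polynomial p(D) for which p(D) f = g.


D^0 f = 4x^6 - (1/2)x^5 + x^3 - (2/3)x
D^1 f = 24x^5 - (5/2)x^4 + 3x^2 - 2/3
D^2 f = 120x^4 - 10x^3 + 6x
D^3 f = 480x^3 - 30x^2 + 6
matching coefficients of g against c_0 f + c_1 Df + … from the top degree down determines the c_i
solution: c_0 = 1, c_1 = -1, c_2 = 1, c_3 = -1

p(D) = I − D + D^2 − D^3, i.e. c_0 = 1, c_1 = -1, c_2 = 1, c_3 = -1


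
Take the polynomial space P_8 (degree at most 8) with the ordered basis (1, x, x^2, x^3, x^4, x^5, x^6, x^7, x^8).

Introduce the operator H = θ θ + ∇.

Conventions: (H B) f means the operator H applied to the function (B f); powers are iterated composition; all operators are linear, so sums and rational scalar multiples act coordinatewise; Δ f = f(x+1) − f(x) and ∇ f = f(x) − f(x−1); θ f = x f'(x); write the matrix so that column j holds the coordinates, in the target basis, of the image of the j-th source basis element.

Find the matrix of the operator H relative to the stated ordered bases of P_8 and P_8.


image of 1: 0
image of x: x + 1
image of x^2: 4x^2 + 2x - 1
image of x^3: 9x^3 + 3x^2 - 3x + 1
image of x^4: 16x^4 + 4x^3 - 6x^2 + 4x - 1
image of x^5: 25x^5 + 5x^4 - 10x^3 + 10x^2 - 5x + 1
image of x^6: 36x^6 + 6x^5 - 15x^4 + 20x^3 - 15x^2 + 6x - 1
image of x^7: 49x^7 + 7x^6 - 21x^5 + 35x^4 - 35x^3 + 21x^2 - 7x + 1
image of x^8: 64x^8 + 8x^7 - 28x^6 + 56x^5 - 70x^4 + 56x^3 - 28x^2 + 8x - 1
each image's coordinates form column j of the matrix

the matrix is [[0, 1, -1, 1, -1, 1, -1, 1, -1]; [0, 1, 2, -3, 4, -5, 6, -7, 8]; [0, 0, 4, 3, -6, 10, -15, 21, -28]; [0, 0, 0, 9, 4, -10, 20, -35, 56]; [0, 0, 0, 0, 16, 5, -15, 35, -70]; [0, 0, 0, 0, 0, 25, 6, -21, 56]; [0, 0, 0, 0, 0, 0, 36, 7, -28]; [0, 0, 0, 0, 0, 0, 0, 49, 8]; [0, 0, 0, 0, 0, 0, 0, 0, 64]] (rows listed top to bottom)


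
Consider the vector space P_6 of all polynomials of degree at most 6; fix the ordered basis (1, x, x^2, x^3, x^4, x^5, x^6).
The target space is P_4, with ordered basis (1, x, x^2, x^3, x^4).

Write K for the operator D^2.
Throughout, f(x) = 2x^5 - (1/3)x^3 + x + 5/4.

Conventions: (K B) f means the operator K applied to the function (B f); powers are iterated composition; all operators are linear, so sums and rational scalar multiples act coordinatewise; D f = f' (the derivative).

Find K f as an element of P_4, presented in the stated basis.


D f = 10x^4 - x^2 + 1
D D f = 40x^3 - 2x

the image equals g(x) = 40x^3 - 2x


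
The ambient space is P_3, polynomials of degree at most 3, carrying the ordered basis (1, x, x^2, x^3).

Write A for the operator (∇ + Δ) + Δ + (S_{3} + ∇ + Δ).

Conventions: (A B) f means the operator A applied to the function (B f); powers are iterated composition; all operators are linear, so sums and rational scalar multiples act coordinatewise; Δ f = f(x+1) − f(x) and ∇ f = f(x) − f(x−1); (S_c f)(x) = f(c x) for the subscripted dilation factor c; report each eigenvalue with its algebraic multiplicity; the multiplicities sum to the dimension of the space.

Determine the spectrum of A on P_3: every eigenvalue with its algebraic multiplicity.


image of 1: 1
image of x: 3x + 5
image of x^2: 9x^2 + 10x + 1
image of x^3: 27x^3 + 15x^2 + 3x + 5
the matrix is upper triangular; its diagonal is (1, 3, 9, 27)
for a triangular matrix the eigenvalues are the diagonal entries, with algebraic multiplicity their repetition count

λ = 1 (multiplicity 1), λ = 3 (multiplicity 1), λ = 9 (multiplicity 1), λ = 27 (multiplicity 1)


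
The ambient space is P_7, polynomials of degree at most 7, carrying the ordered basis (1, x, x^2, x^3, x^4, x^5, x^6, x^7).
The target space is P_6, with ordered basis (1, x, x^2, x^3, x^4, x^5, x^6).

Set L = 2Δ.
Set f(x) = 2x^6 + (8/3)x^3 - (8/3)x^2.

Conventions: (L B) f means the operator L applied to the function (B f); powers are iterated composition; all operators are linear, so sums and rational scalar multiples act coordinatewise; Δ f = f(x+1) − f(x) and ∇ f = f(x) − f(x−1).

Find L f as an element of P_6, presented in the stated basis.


Δ f = 12x^5 + 30x^4 + 40x^3 + 38x^2 + (44/3)x + 2
(2Δ) f = 24x^5 + 60x^4 + 80x^3 + 76x^2 + (88/3)x + 4

g(x) = 24x^5 + 60x^4 + 80x^3 + 76x^2 + (88/3)x + 4


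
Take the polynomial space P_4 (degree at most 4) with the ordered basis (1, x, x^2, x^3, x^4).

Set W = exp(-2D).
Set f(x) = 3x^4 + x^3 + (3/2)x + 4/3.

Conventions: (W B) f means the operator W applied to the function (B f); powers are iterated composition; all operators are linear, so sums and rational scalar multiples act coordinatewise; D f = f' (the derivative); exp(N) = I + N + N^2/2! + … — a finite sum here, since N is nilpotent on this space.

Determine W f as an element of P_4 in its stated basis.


order-1 term: -24x^3 - 6x^2 - 3
order-2 term: 72x^2 + 12x
order-3 term: -96x - 8
order-4 term: 48
the series for exp(-2D) f terminates at order 4
exp(-2D) f = 3x^4 - 23x^3 + 66x^2 - (165/2)x + 115/3

the result is g(x) = 3x^4 - 23x^3 + 66x^2 - (165/2)x + 115/3


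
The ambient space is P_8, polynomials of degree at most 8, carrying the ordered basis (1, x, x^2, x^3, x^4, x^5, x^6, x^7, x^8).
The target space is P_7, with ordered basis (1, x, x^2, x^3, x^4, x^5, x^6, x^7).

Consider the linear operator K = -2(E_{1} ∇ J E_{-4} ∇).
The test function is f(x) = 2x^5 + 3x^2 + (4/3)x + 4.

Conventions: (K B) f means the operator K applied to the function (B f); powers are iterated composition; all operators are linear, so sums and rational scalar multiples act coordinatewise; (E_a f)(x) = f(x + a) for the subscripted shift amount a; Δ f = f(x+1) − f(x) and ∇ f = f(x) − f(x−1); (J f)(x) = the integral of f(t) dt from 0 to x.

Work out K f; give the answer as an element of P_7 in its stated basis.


g(x) = -20x^4 + 320x^3 - 1940x^2 + 5268x - 5396

∇ f = 10x^4 - 20x^3 + 20x^2 - 4x + 1/3
E_{-4} ∇ f = 10x^4 - 180x^3 + 1220x^2 - 3684x + 12529/3
J (E_{-4} ∇) f = 2x^5 - 45x^4 + (1220/3)x^3 - 1842x^2 + (12529/3)x
∇ J (E_{-4} ∇) f = 10x^4 - 200x^3 + 1510x^2 - 5094x + 6472
E_{1} ∇ J (E_{-4} ∇) f = 10x^4 - 160x^3 + 970x^2 - 2634x + 2698
(-2(E_{1} ∇ J E_{-4} ∇)) f = -20x^4 + 320x^3 - 1940x^2 + 5268x - 5396


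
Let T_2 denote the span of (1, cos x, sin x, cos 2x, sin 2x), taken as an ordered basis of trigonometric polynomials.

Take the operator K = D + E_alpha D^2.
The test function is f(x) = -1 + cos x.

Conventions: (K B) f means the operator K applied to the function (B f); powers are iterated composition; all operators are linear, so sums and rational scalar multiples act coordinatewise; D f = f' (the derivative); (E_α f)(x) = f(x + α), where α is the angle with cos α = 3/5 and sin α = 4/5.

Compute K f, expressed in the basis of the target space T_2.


D f = -sin x
D f = -sin x
D D f = -cos x
E_alpha D^2 f = -(3/5)cos x + (4/5)sin x
(D + E_alpha D^2) f = -(3/5)cos x - (1/5)sin x

the image equals g(x) = -(3/5)cos x - (1/5)sin x


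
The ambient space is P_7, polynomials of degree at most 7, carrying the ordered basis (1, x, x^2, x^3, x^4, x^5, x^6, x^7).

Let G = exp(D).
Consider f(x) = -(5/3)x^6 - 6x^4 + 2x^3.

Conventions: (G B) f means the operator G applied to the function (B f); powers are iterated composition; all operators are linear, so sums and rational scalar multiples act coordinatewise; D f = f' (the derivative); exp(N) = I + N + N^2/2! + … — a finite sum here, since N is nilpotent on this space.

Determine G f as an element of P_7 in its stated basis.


g(x) = -(5/3)x^6 - 10x^5 - 31x^4 - (166/3)x^3 - 55x^2 - 28x - 17/3

order-1 term: -10x^5 - 24x^3 + 6x^2
order-2 term: -25x^4 - 36x^2 + 6x
order-3 term: -(100/3)x^3 - 24x + 2
order-4 term: -25x^2 - 6
order-5 term: -10x
order-6 term: -5/3
the series for exp(D) f terminates at order 6
exp(D) f = -(5/3)x^6 - 10x^5 - 31x^4 - (166/3)x^3 - 55x^2 - 28x - 17/3


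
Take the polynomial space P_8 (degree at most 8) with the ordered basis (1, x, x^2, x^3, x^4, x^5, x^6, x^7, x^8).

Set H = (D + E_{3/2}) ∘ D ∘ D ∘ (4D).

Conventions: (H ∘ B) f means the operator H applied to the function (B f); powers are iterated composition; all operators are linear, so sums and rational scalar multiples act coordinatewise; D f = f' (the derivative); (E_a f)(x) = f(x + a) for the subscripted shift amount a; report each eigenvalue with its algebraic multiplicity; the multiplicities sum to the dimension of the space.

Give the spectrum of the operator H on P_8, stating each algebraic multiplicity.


image of 1: 0
image of x: 0
image of x^2: 0
image of x^3: 24
image of x^4: 96x + 240
image of x^5: 240x^2 + 1200x + 540
image of x^6: 480x^3 + 3600x^2 + 3240x + 1620
image of x^7: 840x^4 + 8400x^3 + 11340x^2 + 11340x + 8505/2
image of x^8: 1344x^5 + 16800x^4 + 30240x^3 + 45360x^2 + 34020x + 10206
the matrix is upper triangular; its diagonal is (0, 0, 0, 0, 0, 0, 0, 0, 0)
for a triangular matrix the eigenvalues are the diagonal entries, with algebraic multiplicity their repetition count

λ = 0 (multiplicity 9)


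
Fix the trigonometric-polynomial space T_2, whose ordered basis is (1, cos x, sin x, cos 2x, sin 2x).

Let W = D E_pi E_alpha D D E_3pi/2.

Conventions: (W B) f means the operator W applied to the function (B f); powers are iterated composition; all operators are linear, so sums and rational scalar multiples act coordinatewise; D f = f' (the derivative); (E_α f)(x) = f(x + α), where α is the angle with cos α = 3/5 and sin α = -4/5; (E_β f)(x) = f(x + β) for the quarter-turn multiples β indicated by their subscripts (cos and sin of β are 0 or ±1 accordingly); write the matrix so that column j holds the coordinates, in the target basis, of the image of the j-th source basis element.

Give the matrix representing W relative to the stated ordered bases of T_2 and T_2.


image of 1: 0
image of cos x: (3/5)cos x + (4/5)sin x
image of sin x: -(4/5)cos x + (3/5)sin x
image of cos 2x: (192/25)cos 2x + (56/25)sin 2x
image of sin 2x: -(56/25)cos 2x + (192/25)sin 2x
each image's coordinates form column j of the matrix

the matrix is [[0, 0, 0, 0, 0]; [0, 3/5, -4/5, 0, 0]; [0, 4/5, 3/5, 0, 0]; [0, 0, 0, 192/25, -56/25]; [0, 0, 0, 56/25, 192/25]] (rows listed top to bottom)


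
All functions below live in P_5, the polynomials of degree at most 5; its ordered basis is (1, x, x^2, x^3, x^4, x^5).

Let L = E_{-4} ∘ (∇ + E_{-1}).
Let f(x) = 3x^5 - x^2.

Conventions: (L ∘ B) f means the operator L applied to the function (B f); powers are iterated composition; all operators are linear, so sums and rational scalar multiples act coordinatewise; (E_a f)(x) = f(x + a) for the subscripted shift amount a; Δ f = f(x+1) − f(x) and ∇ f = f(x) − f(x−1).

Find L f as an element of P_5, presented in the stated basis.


the result is g(x) = 3x^5 - 60x^4 + 480x^3 - 1921x^2 + 3848x - 3088

∇ f = 15x^4 - 30x^3 + 30x^2 - 17x + 4
E_{-1} f = 3x^5 - 15x^4 + 30x^3 - 31x^2 + 17x - 4
(∇ + E_{-1}) f = 3x^5 - x^2
E_{-4} (∇ + E_{-1}) f = 3x^5 - 60x^4 + 480x^3 - 1921x^2 + 3848x - 3088


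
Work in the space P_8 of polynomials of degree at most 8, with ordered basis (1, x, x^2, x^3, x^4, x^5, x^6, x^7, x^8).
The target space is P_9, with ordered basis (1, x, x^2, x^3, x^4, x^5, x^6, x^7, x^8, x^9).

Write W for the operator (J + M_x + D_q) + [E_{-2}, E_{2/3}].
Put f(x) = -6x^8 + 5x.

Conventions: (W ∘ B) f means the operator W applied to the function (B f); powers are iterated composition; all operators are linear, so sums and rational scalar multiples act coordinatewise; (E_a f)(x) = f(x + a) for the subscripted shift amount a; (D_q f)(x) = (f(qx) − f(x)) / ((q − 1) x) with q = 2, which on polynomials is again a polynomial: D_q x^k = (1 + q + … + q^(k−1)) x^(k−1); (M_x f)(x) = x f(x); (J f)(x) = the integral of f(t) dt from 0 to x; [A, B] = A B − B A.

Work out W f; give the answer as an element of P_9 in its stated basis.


J f = -(2/3)x^9 + (5/2)x^2
M_x f = -6x^9 + 5x^2
D_q f = -1530x^7 + 5
(J + M_x + D_q) f = -(20/3)x^9 - 1530x^7 + (15/2)x^2 + 5
E_{2/3} f = -6x^8 - 32x^7 - (224/3)x^6 - (896/9)x^5 - (2240/27)x^4 - (3584/81)x^3 - (3584/243)x^2 + (1597/729)x + 6778/2187
E_{-2} E_{2/3} f = -6x^8 + 64x^7 - (896/3)x^6 + (7168/9)x^5 - (35840/27)x^4 + (114688/81)x^3 - (229376/243)x^2 + (265789/729)x - 145652/2187
E_{-2} f = -6x^8 + 96x^7 - 672x^6 + 2688x^5 - 6720x^4 + 10752x^3 - 10752x^2 + 6149x - 1546
E_{2/3} E_{-2} f = -6x^8 + 64x^7 - (896/3)x^6 + (7168/9)x^5 - (35840/27)x^4 + (114688/81)x^3 - (229376/243)x^2 + (265789/729)x - 145652/2187
[E_{-2}, E_{2/3}] f = 0
((J + M_x + D_q) + [E_{-2}, E_{2/3}]) f = -(20/3)x^9 - 1530x^7 + (15/2)x^2 + 5

the image equals g(x) = -(20/3)x^9 - 1530x^7 + (15/2)x^2 + 5


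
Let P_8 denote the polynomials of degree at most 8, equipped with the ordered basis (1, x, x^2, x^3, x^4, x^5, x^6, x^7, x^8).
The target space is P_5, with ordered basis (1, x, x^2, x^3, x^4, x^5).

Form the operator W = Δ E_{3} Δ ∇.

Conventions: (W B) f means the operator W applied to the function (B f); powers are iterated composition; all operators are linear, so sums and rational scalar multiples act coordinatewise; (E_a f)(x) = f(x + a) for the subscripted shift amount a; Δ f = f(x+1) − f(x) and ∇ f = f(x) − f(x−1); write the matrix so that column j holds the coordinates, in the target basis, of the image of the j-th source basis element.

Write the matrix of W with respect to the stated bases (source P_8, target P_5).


the matrix is [[0, 0, 0, 6, 84, 750, 5460, 35406, 213444]; [0, 0, 0, 0, 24, 420, 4500, 38220, 283248]; [0, 0, 0, 0, 0, 60, 1260, 15750, 152880]; [0, 0, 0, 0, 0, 0, 120, 2940, 42000]; [0, 0, 0, 0, 0, 0, 0, 210, 5880]; [0, 0, 0, 0, 0, 0, 0, 0, 336]] (rows listed top to bottom)

image of 1: 0
image of x: 0
image of x^2: 0
image of x^3: 6
image of x^4: 24x + 84
image of x^5: 60x^2 + 420x + 750
image of x^6: 120x^3 + 1260x^2 + 4500x + 5460
image of x^7: 210x^4 + 2940x^3 + 15750x^2 + 38220x + 35406
image of x^8: 336x^5 + 5880x^4 + 42000x^3 + 152880x^2 + 283248x + 213444
each image's coordinates form column j of the matrix


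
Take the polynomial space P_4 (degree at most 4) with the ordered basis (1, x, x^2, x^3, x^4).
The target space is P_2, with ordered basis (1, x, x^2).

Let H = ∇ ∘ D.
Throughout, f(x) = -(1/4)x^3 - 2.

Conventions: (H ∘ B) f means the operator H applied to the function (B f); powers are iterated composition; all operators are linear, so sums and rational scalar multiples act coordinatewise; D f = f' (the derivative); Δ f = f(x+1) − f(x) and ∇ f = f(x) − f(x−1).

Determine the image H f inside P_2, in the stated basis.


the image equals g(x) = -(3/2)x + 3/4

D f = -(3/4)x^2
∇ D f = -(3/2)x + 3/4


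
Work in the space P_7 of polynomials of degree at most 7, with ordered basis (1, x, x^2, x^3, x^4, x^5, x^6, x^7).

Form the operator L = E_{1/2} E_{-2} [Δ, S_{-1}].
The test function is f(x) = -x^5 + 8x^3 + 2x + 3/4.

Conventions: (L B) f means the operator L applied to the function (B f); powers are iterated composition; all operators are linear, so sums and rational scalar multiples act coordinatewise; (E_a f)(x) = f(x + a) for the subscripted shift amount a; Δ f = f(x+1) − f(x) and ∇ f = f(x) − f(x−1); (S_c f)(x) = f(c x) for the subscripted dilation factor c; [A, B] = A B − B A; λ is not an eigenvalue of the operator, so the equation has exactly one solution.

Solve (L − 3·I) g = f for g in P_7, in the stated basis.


write g with unknown coordinates in the stated basis and equate coefficients in (L − 3·I) g = f
solving from the highest basis element down gives g = (1/3)x^5 - (10/9)x^4 + (28/27)x^3 - (161/27)x^2 - (299/81)x + 24059/1944
check: L g = -(10/3)x^4 + (100/9)x^3 - (161/9)x^2 - (245/27)x + 24545/648
so L g − 3·g = -x^5 + 8x^3 + 2x + 3/4 = f ✓

the result is g(x) = (1/3)x^5 - (10/9)x^4 + (28/27)x^3 - (161/27)x^2 - (299/81)x + 24059/1944


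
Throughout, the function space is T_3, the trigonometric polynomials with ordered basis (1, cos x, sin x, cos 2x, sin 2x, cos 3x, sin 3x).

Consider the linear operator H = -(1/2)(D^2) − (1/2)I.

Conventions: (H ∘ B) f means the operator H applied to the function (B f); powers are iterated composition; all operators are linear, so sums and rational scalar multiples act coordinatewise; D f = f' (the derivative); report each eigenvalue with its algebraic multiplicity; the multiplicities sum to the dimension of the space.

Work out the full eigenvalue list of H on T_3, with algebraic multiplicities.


image of 1: -1/2
image of cos x: 0
image of sin x: 0
image of cos 2x: (3/2)cos 2x
image of sin 2x: (3/2)sin 2x
image of cos 3x: 4cos 3x
image of sin 3x: 4sin 3x
the matrix is diagonal; its diagonal is (-1/2, 0, 0, 3/2, 3/2, 4, 4)
for a triangular matrix the eigenvalues are the diagonal entries, with algebraic multiplicity their repetition count

λ = -1/2 (multiplicity 1), λ = 0 (multiplicity 2), λ = 3/2 (multiplicity 2), λ = 4 (multiplicity 2)


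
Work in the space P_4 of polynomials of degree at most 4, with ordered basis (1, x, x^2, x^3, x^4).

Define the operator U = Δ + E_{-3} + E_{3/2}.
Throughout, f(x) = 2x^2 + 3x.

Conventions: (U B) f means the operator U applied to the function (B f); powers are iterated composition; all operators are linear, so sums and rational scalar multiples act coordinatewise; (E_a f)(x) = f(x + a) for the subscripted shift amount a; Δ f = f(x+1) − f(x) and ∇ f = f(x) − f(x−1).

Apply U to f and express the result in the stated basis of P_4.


the image equals g(x) = 4x^2 + 4x + 23

Δ f = 4x + 5
E_{-3} f = 2x^2 - 9x + 9
E_{3/2} f = 2x^2 + 9x + 9
(Δ + E_{-3} + E_{3/2}) f = 4x^2 + 4x + 23


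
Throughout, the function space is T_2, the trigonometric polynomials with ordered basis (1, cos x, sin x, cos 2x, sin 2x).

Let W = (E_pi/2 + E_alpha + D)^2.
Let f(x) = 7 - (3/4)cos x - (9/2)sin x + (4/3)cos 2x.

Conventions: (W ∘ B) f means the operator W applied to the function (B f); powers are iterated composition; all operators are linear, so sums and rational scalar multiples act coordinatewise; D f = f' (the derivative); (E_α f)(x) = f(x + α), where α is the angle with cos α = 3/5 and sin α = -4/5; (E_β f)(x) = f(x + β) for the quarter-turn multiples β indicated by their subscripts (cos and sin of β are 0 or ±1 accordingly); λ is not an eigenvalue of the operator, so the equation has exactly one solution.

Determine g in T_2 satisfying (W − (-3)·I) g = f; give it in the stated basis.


write g with unknown coordinates in the stated basis and equate coefficients in (W − (-3)·I) g = f
solving from the highest basis element down gives g = 1 + (7/8)cos x - (27/16)sin x + (228/949)cos 2x - (512/2847)sin 2x
check: W g = 4 - (27/8)cos x + (9/16)sin x + (1744/2847)cos 2x + (512/949)sin 2x
so W g − (-3)·g = 7 - (3/4)cos x - (9/2)sin x + (4/3)cos 2x = f ✓

the result is g(x) = 1 + (7/8)cos x - (27/16)sin x + (228/949)cos 2x - (512/2847)sin 2x


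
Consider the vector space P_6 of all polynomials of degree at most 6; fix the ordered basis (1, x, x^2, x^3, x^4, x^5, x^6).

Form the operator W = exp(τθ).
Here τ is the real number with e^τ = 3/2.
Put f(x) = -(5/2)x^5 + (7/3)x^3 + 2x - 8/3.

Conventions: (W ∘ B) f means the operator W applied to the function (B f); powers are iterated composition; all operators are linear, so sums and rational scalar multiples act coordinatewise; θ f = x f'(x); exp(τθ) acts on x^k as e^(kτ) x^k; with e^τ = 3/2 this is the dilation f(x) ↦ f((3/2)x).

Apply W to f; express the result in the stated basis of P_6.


g(x) = -(1215/64)x^5 + (63/8)x^3 + 3x - 8/3

exp(τθ) x^k = e^(kτ) x^k; with e^τ = 3/2 this sends x^k to (3/2)^k x^k
x ↦ 3/2 x
x^3 ↦ 27/8 x^3
x^5 ↦ 243/32 x^5
applying this coordinatewise to f: exp(τθ) f = -(1215/64)x^5 + (63/8)x^3 + 3x - 8/3


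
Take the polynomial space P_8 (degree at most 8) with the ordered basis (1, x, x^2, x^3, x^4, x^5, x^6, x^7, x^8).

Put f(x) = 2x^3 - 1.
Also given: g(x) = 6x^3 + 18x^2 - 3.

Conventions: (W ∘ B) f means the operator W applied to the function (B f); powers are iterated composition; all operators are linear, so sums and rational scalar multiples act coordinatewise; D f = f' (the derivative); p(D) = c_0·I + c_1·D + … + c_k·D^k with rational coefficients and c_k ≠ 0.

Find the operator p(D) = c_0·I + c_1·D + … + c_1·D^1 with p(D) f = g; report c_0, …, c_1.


D^0 f = 2x^3 - 1
D^1 f = 6x^2
matching coefficients of g against c_0 f + c_1 Df + … from the top degree down determines the c_i
solution: c_0 = 3, c_1 = 3

p(D) = 3·I + 3·D, i.e. c_0 = 3, c_1 = 3


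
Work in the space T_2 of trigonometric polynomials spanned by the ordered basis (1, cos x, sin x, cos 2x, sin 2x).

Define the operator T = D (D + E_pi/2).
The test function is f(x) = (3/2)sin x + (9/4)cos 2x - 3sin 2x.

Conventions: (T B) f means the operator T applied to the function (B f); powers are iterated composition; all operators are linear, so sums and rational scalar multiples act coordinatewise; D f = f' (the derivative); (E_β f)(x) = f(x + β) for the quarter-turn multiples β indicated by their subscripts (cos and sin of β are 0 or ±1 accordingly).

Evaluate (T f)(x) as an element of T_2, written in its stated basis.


the image equals g(x) = -3sin x - 3cos 2x + (33/2)sin 2x

D f = (3/2)cos x - 6cos 2x - (9/2)sin 2x
E_pi/2 f = (3/2)cos x - (9/4)cos 2x + 3sin 2x
(D + E_pi/2) f = 3cos x - (33/4)cos 2x - (3/2)sin 2x
D (D + E_pi/2) f = -3sin x - 3cos 2x + (33/2)sin 2x


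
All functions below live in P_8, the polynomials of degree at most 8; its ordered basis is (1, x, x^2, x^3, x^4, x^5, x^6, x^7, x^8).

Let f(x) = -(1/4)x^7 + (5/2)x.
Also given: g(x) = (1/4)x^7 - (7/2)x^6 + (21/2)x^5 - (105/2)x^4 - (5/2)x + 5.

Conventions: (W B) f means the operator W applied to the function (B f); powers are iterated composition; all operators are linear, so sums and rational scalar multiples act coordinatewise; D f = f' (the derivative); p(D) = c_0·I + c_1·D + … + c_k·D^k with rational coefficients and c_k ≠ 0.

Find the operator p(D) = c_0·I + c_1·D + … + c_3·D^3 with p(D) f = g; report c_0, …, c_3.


p(D) = -I + 2·D − D^2 + D^3, i.e. c_0 = -1, c_1 = 2, c_2 = -1, c_3 = 1

D^0 f = -(1/4)x^7 + (5/2)x
D^1 f = -(7/4)x^6 + 5/2
D^2 f = -(21/2)x^5
D^3 f = -(105/2)x^4
matching coefficients of g against c_0 f + c_1 Df + … from the top degree down determines the c_i
solution: c_0 = -1, c_1 = 2, c_2 = -1, c_3 = 1


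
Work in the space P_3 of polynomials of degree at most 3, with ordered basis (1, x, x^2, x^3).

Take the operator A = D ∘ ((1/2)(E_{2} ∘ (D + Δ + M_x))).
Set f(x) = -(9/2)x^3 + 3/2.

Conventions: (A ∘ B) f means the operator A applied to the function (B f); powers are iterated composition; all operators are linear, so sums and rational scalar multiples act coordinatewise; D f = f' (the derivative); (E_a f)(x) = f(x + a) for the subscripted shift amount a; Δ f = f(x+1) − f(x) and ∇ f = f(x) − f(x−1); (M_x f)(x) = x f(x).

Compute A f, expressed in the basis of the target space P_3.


D f = -(27/2)x^2
Δ f = -(27/2)x^2 - (27/2)x - 9/2
M_x f = -(9/2)x^4 + (3/2)x
(D + Δ + M_x) f = -(9/2)x^4 - 27x^2 - 12x - 9/2
E_{2} (D + Δ + M_x) f = -(9/2)x^4 - 36x^3 - 135x^2 - 264x - 417/2
((1/2)(E_{2} ∘ (D + Δ + M_x))) f = -(9/4)x^4 - 18x^3 - (135/2)x^2 - 132x - 417/4
D ((1/2)(E_{2} ∘ (D + Δ + M_x))) f = -9x^3 - 54x^2 - 135x - 132

g(x) = -9x^3 - 54x^2 - 135x - 132


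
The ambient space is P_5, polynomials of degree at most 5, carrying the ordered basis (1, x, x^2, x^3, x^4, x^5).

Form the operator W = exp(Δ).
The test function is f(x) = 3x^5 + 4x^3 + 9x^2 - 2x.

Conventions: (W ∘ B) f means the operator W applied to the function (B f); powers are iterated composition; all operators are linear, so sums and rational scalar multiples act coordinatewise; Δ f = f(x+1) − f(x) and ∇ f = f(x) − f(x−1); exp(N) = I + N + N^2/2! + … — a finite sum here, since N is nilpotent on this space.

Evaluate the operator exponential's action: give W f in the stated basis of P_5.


order-1 term: 15x^4 + 30x^3 + 42x^2 + 45x + 14
order-2 term: 30x^3 + 90x^2 + 117x + 66
order-3 term: 30x^2 + 90x + 79
order-4 term: 15x + 30
order-5 term: 3
the series for exp(Δ) f terminates at order 5
exp(Δ) f = 3x^5 + 15x^4 + 64x^3 + 171x^2 + 265x + 192

the result is g(x) = 3x^5 + 15x^4 + 64x^3 + 171x^2 + 265x + 192


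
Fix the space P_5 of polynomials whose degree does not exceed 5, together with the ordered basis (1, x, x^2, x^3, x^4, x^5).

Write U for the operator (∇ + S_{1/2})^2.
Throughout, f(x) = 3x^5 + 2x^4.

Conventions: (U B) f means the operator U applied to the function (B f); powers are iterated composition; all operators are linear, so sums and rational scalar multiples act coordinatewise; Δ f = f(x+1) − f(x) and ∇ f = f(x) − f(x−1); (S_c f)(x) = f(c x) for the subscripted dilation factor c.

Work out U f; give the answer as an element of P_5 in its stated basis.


∇ f = 15x^4 - 22x^3 + 18x^2 - 7x + 1
S_{1/2} f = (3/32)x^5 + (1/8)x^4
(∇ + S_{1/2}) f = (3/32)x^5 + (121/8)x^4 - 22x^3 + 18x^2 - 7x + 1
∇ (∇ + S_{1/2}) f = (15/32)x^4 + (953/16)x^3 - (2493/16)x^2 + (5185/32)x - 1985/32
S_{1/2} (∇ + S_{1/2}) f = (3/1024)x^5 + (121/128)x^4 - (11/4)x^3 + (9/2)x^2 - (7/2)x + 1
(∇ + S_{1/2}) (∇ + S_{1/2}) f = (3/1024)x^5 + (181/128)x^4 + (909/16)x^3 - (2421/16)x^2 + (5073/32)x - 1953/32

g(x) = (3/1024)x^5 + (181/128)x^4 + (909/16)x^3 - (2421/16)x^2 + (5073/32)x - 1953/32


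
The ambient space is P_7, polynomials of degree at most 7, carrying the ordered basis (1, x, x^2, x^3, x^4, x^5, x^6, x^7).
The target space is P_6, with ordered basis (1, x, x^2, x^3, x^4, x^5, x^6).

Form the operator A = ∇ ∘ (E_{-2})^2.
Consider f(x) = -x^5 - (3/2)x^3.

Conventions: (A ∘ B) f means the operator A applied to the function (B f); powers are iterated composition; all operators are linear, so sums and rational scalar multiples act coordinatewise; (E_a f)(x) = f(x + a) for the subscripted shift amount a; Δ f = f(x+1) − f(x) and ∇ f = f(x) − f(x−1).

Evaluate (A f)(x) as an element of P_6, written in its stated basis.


g(x) = -5x^4 + 90x^3 - (1229/2)x^2 + (3771/2)x - 4385/2

E_{-2} f = -x^5 + 10x^4 - (83/2)x^3 + 89x^2 - 98x + 44
E_{-2} E_{-2} f = -x^5 + 20x^4 - (323/2)x^3 + 658x^2 - 1352x + 1120
∇ (E_{-2})^2 f = -5x^4 + 90x^3 - (1229/2)x^2 + (3771/2)x - 4385/2


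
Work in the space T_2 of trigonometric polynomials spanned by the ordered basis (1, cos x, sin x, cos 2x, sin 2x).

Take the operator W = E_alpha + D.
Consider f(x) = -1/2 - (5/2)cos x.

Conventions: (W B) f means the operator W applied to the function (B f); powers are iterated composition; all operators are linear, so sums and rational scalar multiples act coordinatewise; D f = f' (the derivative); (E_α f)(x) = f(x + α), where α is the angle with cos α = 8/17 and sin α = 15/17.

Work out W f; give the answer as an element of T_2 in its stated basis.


E_alpha f = -1/2 - (20/17)cos x + (75/34)sin x
D f = (5/2)sin x
(E_alpha + D) f = -1/2 - (20/17)cos x + (80/17)sin x

g(x) = -1/2 - (20/17)cos x + (80/17)sin x


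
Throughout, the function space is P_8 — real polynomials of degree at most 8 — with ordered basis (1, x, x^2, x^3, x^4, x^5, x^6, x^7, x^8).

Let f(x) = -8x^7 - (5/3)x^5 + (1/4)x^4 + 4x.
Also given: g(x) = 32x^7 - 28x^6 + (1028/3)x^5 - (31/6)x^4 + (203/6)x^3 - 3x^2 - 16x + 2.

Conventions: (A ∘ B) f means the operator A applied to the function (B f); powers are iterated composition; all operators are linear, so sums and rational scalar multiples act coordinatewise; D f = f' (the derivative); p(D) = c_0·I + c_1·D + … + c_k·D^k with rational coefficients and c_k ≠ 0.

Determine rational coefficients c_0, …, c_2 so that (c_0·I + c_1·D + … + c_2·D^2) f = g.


p(D) = -4·I + (1/2)·D − D^2, i.e. c_0 = -4, c_1 = 1/2, c_2 = -1

D^0 f = -8x^7 - (5/3)x^5 + (1/4)x^4 + 4x
D^1 f = -56x^6 - (25/3)x^4 + x^3 + 4
D^2 f = -336x^5 - (100/3)x^3 + 3x^2
matching coefficients of g against c_0 f + c_1 Df + … from the top degree down determines the c_i
solution: c_0 = -4, c_1 = 1/2, c_2 = -1


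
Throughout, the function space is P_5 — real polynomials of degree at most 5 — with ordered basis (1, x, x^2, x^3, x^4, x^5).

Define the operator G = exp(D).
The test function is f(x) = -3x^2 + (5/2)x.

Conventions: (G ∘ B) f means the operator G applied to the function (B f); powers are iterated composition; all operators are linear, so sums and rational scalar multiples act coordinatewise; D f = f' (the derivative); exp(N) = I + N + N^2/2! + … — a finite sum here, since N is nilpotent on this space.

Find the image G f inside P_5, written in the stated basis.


the image equals g(x) = -3x^2 - (7/2)x - 1/2

order-1 term: -6x + 5/2
order-2 term: -3
the series for exp(D) f terminates at order 2
exp(D) f = -3x^2 - (7/2)x - 1/2


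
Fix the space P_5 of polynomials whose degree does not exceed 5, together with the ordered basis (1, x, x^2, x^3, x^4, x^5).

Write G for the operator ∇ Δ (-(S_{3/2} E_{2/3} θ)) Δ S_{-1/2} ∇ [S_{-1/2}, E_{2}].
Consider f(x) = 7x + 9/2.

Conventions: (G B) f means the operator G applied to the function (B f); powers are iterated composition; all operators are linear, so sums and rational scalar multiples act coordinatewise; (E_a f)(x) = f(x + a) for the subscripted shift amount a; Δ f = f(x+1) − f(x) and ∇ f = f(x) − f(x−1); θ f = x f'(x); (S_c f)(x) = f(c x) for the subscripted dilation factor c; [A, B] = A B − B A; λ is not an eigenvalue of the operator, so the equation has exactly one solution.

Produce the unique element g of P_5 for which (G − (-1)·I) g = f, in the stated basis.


write g with unknown coordinates in the stated basis and equate coefficients in (G − (-1)·I) g = f
solving from the highest basis element down gives g = 7x + 9/2
check: G g = 0
so G g − (-1)·g = 7x + 9/2 = f ✓

the image equals g(x) = 7x + 9/2


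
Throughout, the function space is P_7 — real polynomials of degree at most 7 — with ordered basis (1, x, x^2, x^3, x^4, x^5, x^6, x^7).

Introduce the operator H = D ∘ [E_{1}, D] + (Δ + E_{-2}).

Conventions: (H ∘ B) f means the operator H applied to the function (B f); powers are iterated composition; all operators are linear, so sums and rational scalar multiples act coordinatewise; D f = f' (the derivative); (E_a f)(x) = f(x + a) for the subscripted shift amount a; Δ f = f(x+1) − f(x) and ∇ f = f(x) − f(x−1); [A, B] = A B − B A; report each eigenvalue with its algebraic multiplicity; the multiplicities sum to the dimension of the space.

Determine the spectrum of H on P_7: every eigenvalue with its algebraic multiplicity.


image of 1: 1
image of x: x - 1
image of x^2: x^2 - 2x + 5
image of x^3: x^3 - 3x^2 + 15x - 7
image of x^4: x^4 - 4x^3 + 30x^2 - 28x + 17
image of x^5: x^5 - 5x^4 + 50x^3 - 70x^2 + 85x - 31
image of x^6: x^6 - 6x^5 + 75x^4 - 140x^3 + 255x^2 - 186x + 65
image of x^7: x^7 - 7x^6 + 105x^5 - 245x^4 + 595x^3 - 651x^2 + 455x - 127
the matrix is upper triangular; its diagonal is (1, 1, 1, 1, 1, 1, 1, 1)
for a triangular matrix the eigenvalues are the diagonal entries, with algebraic multiplicity their repetition count

λ = 1 (multiplicity 8)


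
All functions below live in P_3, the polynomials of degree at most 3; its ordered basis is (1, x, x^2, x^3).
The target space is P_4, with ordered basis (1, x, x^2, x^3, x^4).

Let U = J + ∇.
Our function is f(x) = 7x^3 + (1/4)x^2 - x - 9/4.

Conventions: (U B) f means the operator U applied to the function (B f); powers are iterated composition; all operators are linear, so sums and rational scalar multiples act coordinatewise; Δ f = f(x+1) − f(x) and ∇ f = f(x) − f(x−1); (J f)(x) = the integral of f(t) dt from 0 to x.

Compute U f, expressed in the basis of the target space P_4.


the result is g(x) = (7/4)x^4 + (1/12)x^3 + (41/2)x^2 - (91/4)x + 23/4

J f = (7/4)x^4 + (1/12)x^3 - (1/2)x^2 - (9/4)x
∇ f = 21x^2 - (41/2)x + 23/4
(J + ∇) f = (7/4)x^4 + (1/12)x^3 + (41/2)x^2 - (91/4)x + 23/4
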